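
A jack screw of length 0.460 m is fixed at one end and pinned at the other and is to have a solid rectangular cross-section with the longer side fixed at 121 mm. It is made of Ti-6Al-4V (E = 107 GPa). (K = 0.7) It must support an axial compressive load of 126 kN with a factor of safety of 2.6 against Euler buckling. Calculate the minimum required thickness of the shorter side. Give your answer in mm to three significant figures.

b ≈ 14.7 mm

Required P_cr = n·P = 2.6 × 126 = 327.6 kN
L_e = K·L = 0.7 × 0.460 = 0.3220 m
Required I = P_cr·L_e²/(π²E) = 3.276×10^5 × 0.3220² / (π² × 1.07×10^11) = 3.216×10^-8 m⁴
I_req = 3.216×10^4 mm⁴
Rectangle, weak axis: I_min = h·b³/12 with h = 121 mm fixed  ⇒  b = (12I/h)^(1/3) = 14.7 mm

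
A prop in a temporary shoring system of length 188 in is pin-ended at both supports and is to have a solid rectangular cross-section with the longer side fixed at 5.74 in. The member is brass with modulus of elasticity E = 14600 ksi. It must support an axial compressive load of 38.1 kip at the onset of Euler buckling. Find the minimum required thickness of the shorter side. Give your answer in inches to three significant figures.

b ≈ 2.69 in

L_e = K·L = 1 × 188 = 188.0 in
Required I = P_cr·L_e²/(π²E) = 3.810×10^4 × 188.0² / (π² × 1.46×10^7) = 9.345 in⁴
Rectangle, weak axis: I_min = h·b³/12 with h = 5.74 in fixed  ⇒  b = (12I/h)^(1/3) = 2.69 in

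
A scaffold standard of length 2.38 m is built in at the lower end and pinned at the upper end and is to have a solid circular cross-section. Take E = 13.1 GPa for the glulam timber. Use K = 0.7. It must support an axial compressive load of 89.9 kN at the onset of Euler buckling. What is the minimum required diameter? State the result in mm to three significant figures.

d ≈ 79.2 mm

L_e = K·L = 0.7 × 2.38 = 1.666 m
Required I = P_cr·L_e²/(π²E) = 8.990×10^4 × 1.666² / (π² × 1.31×10^10) = 1.930×10^-6 m⁴
I_req = 1.930×10^6 mm⁴
Solid circle: I = πd⁴/64  ⇒  d = (64I/π)^(1/4) = (64×1.930×10^6/π)^(1/4) = 79.2 mm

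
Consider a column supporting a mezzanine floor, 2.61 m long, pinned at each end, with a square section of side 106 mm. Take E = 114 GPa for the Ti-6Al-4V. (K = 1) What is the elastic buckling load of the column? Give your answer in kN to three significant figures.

P_cr ≈ 1740 kN

I = a⁴/12 = 106⁴/12 = 1.052×10^7 mm⁴
I = 1.052×10^7 mm⁴ = 1.052×10^-5 m⁴
Effective length L_e = K·L = 1 × 2.61 = 2.610 m
P_cr = π²EI / L_e² = π² × 114×10⁹ × 1.052×10^-5 / 2.610² = 1.738×10^6 N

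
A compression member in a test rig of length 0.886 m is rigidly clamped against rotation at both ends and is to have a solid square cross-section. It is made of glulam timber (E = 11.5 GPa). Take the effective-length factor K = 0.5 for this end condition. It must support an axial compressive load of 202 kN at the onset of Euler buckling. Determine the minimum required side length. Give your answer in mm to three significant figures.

a ≈ 45.2 mm

L_e = K·L = 0.5 × 0.886 = 0.4430 m
Required I = P_cr·L_e²/(π²E) = 2.020×10^5 × 0.4430² / (π² × 1.15×10^10) = 3.493×10^-7 m⁴
I_req = 3.493×10^5 mm⁴
Solid square: I = a⁴/12  ⇒  a = (12I)^(1/4) = (12×3.493×10^5)^(1/4) = 45.2 mm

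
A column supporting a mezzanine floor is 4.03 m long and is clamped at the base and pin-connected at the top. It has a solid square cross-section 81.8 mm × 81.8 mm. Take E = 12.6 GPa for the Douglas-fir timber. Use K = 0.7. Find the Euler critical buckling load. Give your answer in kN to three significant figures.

I = a⁴/12 = 81.8⁴/12 = 3.731×10^6 mm⁴
I = 3.731×10^6 mm⁴ = 3.731×10^-6 m⁴
Effective length L_e = K·L = 0.7 × 4.03 = 2.821 m
P_cr = π²EI / L_e² = π² × 12.6×10⁹ × 3.731×10^-6 / 2.821² = 5.830×10^4 N

P_cr ≈ 58.3 kN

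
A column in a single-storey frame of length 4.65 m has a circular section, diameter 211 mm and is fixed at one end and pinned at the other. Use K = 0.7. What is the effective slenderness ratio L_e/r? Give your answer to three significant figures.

λ ≈ 61.7

I = πd⁴/64 = π×211⁴/64 = 9.730×10^7 mm⁴
A = 3.497×10^4 mm²;  r_min = √(I/A) = √(9.730×10^7/3.497×10^4) = 52.75 mm
L_e = K·L = 0.7 × 4.65 m = 3.255 m = 3255.0 mm
λ = L_e / r_min = 3255.0 / 52.75 = 61.7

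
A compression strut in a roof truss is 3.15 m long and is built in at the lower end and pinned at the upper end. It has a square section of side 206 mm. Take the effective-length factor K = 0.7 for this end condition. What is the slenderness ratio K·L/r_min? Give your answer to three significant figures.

λ ≈ 37.1

I = a⁴/12 = 206⁴/12 = 1.501×10^8 mm⁴
A = 4.244×10^4 mm²;  r_min = √(I/A) = √(1.501×10^8/4.244×10^4) = 59.47 mm
L_e = K·L = 0.7 × 3.15 m = 2.205 m = 2205.0 mm
λ = L_e / r_min = 2205.0 / 59.47 = 37.1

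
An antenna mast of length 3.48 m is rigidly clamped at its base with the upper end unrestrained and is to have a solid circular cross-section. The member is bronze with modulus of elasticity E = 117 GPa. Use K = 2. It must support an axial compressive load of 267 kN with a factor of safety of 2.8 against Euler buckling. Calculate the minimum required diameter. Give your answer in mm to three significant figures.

d ≈ 159 mm

Required P_cr = n·P = 2.8 × 267 = 747.6 kN
L_e = K·L = 2 × 3.48 = 6.960 m
Required I = P_cr·L_e²/(π²E) = 7.476×10^5 × 6.960² / (π² × 1.17×10^11) = 3.136×10^-5 m⁴
I_req = 3.136×10^7 mm⁴
Solid circle: I = πd⁴/64  ⇒  d = (64I/π)^(1/4) = (64×3.136×10^7/π)^(1/4) = 159 mm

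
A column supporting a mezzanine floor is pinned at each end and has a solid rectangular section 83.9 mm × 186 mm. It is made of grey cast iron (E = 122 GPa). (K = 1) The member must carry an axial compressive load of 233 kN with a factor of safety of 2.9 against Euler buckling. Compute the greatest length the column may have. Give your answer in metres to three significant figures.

L_max ≈ 4.04 m

Buckling occurs about the weak axis: I_min = h·b³/12 with b = 83.9 mm (the shorter side).
I_min = 186×83.9³/12 = 9.154×10^6 mm⁴
I = 9.154×10^-6 m⁴
Required critical load P_cr = n·P = 2.9 × 233 = 675.7 kN = 6.757×10^5 N
From P_cr = π²EI/(K·L)²:  L = (1/K)·√(π²EI/P_cr) = (1/1)·√(π²×1.22×10^11×9.154×10^-6/6.757×10^5)
L = 4.04 m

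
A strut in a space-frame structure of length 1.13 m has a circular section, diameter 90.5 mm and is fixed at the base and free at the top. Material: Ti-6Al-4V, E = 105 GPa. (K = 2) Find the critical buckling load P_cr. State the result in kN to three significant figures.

P_cr ≈ 668 kN

I = πd⁴/64 = π×90.5⁴/64 = 3.293×10^6 mm⁴
I = 3.293×10^6 mm⁴ = 3.293×10^-6 m⁴
Effective length L_e = K·L = 2 × 1.13 = 2.260 m
P_cr = π²EI / L_e² = π² × 105×10⁹ × 3.293×10^-6 / 2.260² = 6.681×10^5 N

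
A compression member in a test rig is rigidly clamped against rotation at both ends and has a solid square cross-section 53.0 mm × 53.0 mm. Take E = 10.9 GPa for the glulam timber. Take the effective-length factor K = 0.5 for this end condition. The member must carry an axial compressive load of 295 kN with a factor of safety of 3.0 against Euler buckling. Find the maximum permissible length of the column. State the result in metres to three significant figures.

L_max ≈ 0.565 m

I = a⁴/12 = 53.0⁴/12 = 6.575×10^5 mm⁴
I = 6.575×10^-7 m⁴
Required critical load P_cr = n·P = 3.0 × 295 = 885.0 kN = 8.850×10^5 N
From P_cr = π²EI/(K·L)²:  L = (1/K)·√(π²EI/P_cr) = (1/0.5)·√(π²×1.09×10^10×6.575×10^-7/8.850×10^5)
L = 0.565 m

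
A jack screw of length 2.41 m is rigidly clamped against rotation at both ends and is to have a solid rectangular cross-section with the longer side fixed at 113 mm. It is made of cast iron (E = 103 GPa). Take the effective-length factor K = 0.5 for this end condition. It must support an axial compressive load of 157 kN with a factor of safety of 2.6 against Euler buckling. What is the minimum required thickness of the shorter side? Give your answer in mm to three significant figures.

b ≈ 39.6 mm

Required P_cr = n·P = 2.6 × 157 = 408.2 kN
L_e = K·L = 0.5 × 2.41 = 1.205 m
Required I = P_cr·L_e²/(π²E) = 4.082×10^5 × 1.205² / (π² × 1.03×10^11) = 5.831×10^-7 m⁴
I_req = 5.831×10^5 mm⁴
Rectangle, weak axis: I_min = h·b³/12 with h = 113 mm fixed  ⇒  b = (12I/h)^(1/3) = 39.6 mm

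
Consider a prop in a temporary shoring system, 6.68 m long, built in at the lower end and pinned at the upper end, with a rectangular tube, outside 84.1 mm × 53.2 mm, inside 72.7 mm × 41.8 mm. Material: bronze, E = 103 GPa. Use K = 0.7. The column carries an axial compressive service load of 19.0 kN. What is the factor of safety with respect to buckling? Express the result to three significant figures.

n ≈ 1.50

Weak-axis I_min = (h_o·b_o³ − h_i·b_i³)/12 with b_o = 53.2, b_i = 41.80 mm (shorter outer/inner sides).
I_min = (84.1×53.2³ − 72.70×41.80³)/12 = 6.128×10^5 mm⁴
I = 6.128×10^5 mm⁴ = 6.128×10^-7 m⁴
Effective length L_e = K·L = 0.7 × 6.68 = 4.676 m
P_cr = π²EI / L_e² = π² × 103×10⁹ × 6.128×10^-7 / 4.676² = 2.849×10^4 N
Factor of safety n = P_cr / P = 28.489 / 19.0 = 1.50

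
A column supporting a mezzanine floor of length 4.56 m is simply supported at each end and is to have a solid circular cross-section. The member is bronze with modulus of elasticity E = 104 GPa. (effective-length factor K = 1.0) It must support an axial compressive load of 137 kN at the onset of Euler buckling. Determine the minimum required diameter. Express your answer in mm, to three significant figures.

d ≈ 86.7 mm

L_e = K·L = 1 × 4.56 = 4.560 m
Required I = P_cr·L_e²/(π²E) = 1.370×10^5 × 4.560² / (π² × 1.04×10^11) = 2.775×10^-6 m⁴
I_req = 2.775×10^6 mm⁴
Solid circle: I = πd⁴/64  ⇒  d = (64I/π)^(1/4) = (64×2.775×10^6/π)^(1/4) = 86.7 mm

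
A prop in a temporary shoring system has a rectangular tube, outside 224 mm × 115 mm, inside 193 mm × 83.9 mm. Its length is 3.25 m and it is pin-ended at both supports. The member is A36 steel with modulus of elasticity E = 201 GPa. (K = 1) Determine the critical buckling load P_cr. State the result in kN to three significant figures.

P_cr ≈ 3550 kN

Weak-axis I_min = (h_o·b_o³ − h_i·b_i³)/12 with b_o = 115, b_i = 83.90 mm (shorter outer/inner sides).
I_min = (224×115³ − 193.0×83.90³)/12 = 1.889×10^7 mm⁴
I = 1.889×10^7 mm⁴ = 1.889×10^-5 m⁴
Effective length L_e = K·L = 1 × 3.25 = 3.250 m
P_cr = π²EI / L_e² = π² × 201×10⁹ × 1.889×10^-5 / 3.250² = 3.548×10^6 N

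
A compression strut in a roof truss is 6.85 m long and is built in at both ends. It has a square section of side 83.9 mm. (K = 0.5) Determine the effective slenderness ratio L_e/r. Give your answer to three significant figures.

I = a⁴/12 = 83.9⁴/12 = 4.129×10^6 mm⁴
A = 7.039×10^3 mm²;  r_min = √(I/A) = √(4.129×10^6/7.039×10^3) = 24.22 mm
L_e = K·L = 0.5 × 6.85 m = 3.425 m = 3425.0 mm
λ = L_e / r_min = 3425.0 / 24.22 = 141

λ ≈ 141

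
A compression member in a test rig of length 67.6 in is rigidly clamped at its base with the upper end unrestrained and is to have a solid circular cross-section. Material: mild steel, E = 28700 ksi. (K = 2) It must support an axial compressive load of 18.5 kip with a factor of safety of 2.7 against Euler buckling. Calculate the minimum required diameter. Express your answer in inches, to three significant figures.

d ≈ 2.85 in

Required P_cr = n·P = 2.7 × 18.5 = 49.95 kip
L_e = K·L = 2 × 67.6 = 135.2 in
Required I = P_cr·L_e²/(π²E) = 4.995×10^4 × 135.2² / (π² × 2.87×10^7) = 3.223 in⁴
Solid circle: I = πd⁴/64  ⇒  d = (64I/π)^(1/4) = (64×3.223/π)^(1/4) = 2.85 in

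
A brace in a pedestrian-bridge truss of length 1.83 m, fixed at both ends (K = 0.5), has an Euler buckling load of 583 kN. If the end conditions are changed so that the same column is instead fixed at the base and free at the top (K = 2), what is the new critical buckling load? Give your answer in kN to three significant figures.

P_cr ∝ 1/K², so P_cr,new = P_cr,old × (K_old/K_new)² = 583 × (0.5/2)²
= 583 × 0.06250 = 36.4 kN

P_cr ≈ 36.4 kN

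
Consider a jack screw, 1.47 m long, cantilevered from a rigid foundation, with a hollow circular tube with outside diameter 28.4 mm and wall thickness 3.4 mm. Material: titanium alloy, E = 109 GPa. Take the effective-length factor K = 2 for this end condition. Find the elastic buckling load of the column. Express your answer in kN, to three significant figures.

Inner diameter d_i = 28.4 − 2×3.4 = 21.60 mm
I = π(d_o⁴ − d_i⁴)/64 = π(28.4⁴ − 21.60⁴)/64 = 2.125×10^4 mm⁴
I = 2.125×10^4 mm⁴ = 2.125×10^-8 m⁴
Effective length L_e = K·L = 2 × 1.47 = 2.940 m
P_cr = π²EI / L_e² = π² × 109×10⁹ × 2.125×10^-8 / 2.940² = 2.645×10^3 N

P_cr ≈ 2.64 kN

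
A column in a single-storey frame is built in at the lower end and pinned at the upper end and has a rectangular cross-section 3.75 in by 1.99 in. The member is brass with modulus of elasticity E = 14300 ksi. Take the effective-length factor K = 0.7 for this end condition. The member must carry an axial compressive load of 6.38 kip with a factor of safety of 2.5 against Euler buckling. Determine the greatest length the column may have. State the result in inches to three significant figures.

Buckling occurs about the weak axis: I_min = h·b³/12 with b = 1.99 in (the shorter side).
I_min = 3.75×1.99³/12 = 2.463 in⁴
Required critical load P_cr = n·P = 2.5 × 6.38 = 15.95 kip = 1.595×10^4 lb
From P_cr = π²EI/(K·L)²:  L = (1/K)·√(π²EI/P_cr) = (1/0.7)·√(π²×1.43×10^7×2.463/1.595×10^4)
L = 211 in

L_max ≈ 211 in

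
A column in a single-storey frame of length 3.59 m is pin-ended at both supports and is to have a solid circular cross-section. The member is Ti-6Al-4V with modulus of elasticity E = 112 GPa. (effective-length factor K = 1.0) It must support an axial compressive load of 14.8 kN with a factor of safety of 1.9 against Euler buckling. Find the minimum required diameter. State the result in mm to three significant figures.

Required P_cr = n·P = 1.9 × 14.8 = 28.12 kN
L_e = K·L = 1 × 3.59 = 3.590 m
Required I = P_cr·L_e²/(π²E) = 2.812×10^4 × 3.590² / (π² × 1.12×10^11) = 3.279×10^-7 m⁴
I_req = 3.279×10^5 mm⁴
Solid circle: I = πd⁴/64  ⇒  d = (64I/π)^(1/4) = (64×3.279×10^5/π)^(1/4) = 50.8 mm

d ≈ 50.8 mm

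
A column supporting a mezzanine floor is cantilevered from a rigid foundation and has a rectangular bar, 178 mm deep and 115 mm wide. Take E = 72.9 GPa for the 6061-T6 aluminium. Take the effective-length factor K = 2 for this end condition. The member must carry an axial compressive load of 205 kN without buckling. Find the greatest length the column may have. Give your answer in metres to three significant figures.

Buckling occurs about the weak axis: I_min = h·b³/12 with b = 115 mm (the shorter side).
I_min = 178×115³/12 = 2.256×10^7 mm⁴
I = 2.256×10^-5 m⁴
At the buckling limit P_cr = P = 2.050×10^5 N
From P_cr = π²EI/(K·L)²:  L = (1/K)·√(π²EI/P_cr) = (1/2)·√(π²×7.29×10^10×2.256×10^-5/2.050×10^5)
L = 4.45 m

L_max ≈ 4.45 m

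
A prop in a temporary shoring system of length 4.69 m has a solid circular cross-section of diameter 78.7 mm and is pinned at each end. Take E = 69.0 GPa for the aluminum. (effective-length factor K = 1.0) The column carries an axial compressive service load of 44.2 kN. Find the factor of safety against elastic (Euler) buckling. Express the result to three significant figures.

n ≈ 1.32

I = πd⁴/64 = π×78.7⁴/64 = 1.883×10^6 mm⁴
I = 1.883×10^6 mm⁴ = 1.883×10^-6 m⁴
Effective length L_e = K·L = 1 × 4.69 = 4.690 m
P_cr = π²EI / L_e² = π² × 69.0×10⁹ × 1.883×10^-6 / 4.690² = 5.830×10^4 N
Factor of safety n = P_cr / P = 58.300 / 44.2 = 1.32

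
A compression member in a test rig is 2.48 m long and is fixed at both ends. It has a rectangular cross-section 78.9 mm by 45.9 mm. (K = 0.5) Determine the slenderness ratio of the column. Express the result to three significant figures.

Buckling occurs about the weak axis: I_min = h·b³/12 with b = 45.9 mm (the shorter side).
I_min = 78.9×45.9³/12 = 6.358×10^5 mm⁴
A = 3.622×10^3 mm²;  r_min = √(I/A) = √(6.358×10^5/3.622×10^3) = 13.25 mm
L_e = K·L = 0.5 × 2.48 m = 1.240 m = 1240.0 mm
λ = L_e / r_min = 1240.0 / 13.25 = 93.6

λ ≈ 93.6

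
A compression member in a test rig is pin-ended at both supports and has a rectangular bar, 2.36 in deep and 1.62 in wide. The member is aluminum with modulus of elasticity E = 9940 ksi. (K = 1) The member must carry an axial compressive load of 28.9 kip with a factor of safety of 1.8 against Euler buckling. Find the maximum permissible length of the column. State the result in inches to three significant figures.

L_max ≈ 39.7 in

Buckling occurs about the weak axis: I_min = h·b³/12 with b = 1.62 in (the shorter side).
I_min = 2.36×1.62³/12 = 0.8361 in⁴
Required critical load P_cr = n·P = 1.8 × 28.9 = 52.02 kip = 5.202×10^4 lb
From P_cr = π²EI/(K·L)²:  L = (1/K)·√(π²EI/P_cr) = (1/1)·√(π²×9.94×10^6×0.8361/5.202×10^4)
L = 39.7 in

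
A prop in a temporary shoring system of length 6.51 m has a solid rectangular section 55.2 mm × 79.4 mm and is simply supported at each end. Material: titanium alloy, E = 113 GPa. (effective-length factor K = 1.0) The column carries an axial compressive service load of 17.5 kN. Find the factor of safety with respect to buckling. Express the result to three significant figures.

n ≈ 1.67

Buckling occurs about the weak axis: I_min = h·b³/12 with b = 55.2 mm (the shorter side).
I_min = 79.4×55.2³/12 = 1.113×10^6 mm⁴
I = 1.113×10^6 mm⁴ = 1.113×10^-6 m⁴
Effective length L_e = K·L = 1 × 6.51 = 6.510 m
P_cr = π²EI / L_e² = π² × 113×10⁹ × 1.113×10^-6 / 6.510² = 2.929×10^4 N
Factor of safety n = P_cr / P = 29.287 / 17.5 = 1.67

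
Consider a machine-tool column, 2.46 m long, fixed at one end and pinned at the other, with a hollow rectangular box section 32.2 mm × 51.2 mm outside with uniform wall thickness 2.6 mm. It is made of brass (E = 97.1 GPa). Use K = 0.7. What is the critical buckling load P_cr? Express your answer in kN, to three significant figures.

Inner dimensions: h_i = 51.2 − 2×2.6 = 46.00 mm, b_i = 32.2 − 2×2.6 = 27.00 mm
Weak-axis I_min = (h_o·b_o³ − h_i·b_i³)/12 with b_o = 32.2, b_i = 27.00 mm (shorter outer/inner sides).
I_min = (51.2×32.2³ − 46.00×27.00³)/12 = 6.700×10^4 mm⁴
I = 6.700×10^4 mm⁴ = 6.700×10^-8 m⁴
Effective length L_e = K·L = 0.7 × 2.46 = 1.722 m
P_cr = π²EI / L_e² = π² × 97.1×10⁹ × 6.700×10^-8 / 1.722² = 2.165×10^4 N

P_cr ≈ 21.7 kN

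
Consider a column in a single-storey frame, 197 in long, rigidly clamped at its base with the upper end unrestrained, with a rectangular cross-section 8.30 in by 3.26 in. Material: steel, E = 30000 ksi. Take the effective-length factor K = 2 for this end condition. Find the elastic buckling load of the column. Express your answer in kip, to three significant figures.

Buckling occurs about the weak axis: I_min = h·b³/12 with b = 3.26 in (the shorter side).
I_min = 8.30×3.26³/12 = 23.96 in⁴
Effective length L_e = K·L = 2 × 197 = 394.0 in
P_cr = π²EI / L_e² = π² × 30000×10³ × 23.96 / 394.0² = 4.571×10^4 lb

P_cr ≈ 45.7 kip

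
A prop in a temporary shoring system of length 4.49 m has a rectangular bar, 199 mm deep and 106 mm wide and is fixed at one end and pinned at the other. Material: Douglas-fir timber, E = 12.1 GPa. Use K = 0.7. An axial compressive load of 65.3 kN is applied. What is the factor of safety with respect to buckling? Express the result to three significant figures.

n ≈ 3.66

Buckling occurs about the weak axis: I_min = h·b³/12 with b = 106 mm (the shorter side).
I_min = 199×106³/12 = 1.975×10^7 mm⁴
I = 1.975×10^7 mm⁴ = 1.975×10^-5 m⁴
Effective length L_e = K·L = 0.7 × 4.49 = 3.143 m
P_cr = π²EI / L_e² = π² × 12.1×10⁹ × 1.975×10^-5 / 3.143² = 2.388×10^5 N
Factor of safety n = P_cr / P = 238.77 / 65.3 = 3.66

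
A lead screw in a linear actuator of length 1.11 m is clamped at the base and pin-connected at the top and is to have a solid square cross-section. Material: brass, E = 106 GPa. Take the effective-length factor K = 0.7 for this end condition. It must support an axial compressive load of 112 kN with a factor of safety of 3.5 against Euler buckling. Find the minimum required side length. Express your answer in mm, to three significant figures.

Required P_cr = n·P = 3.5 × 112 = 392.0 kN
L_e = K·L = 0.7 × 1.11 = 0.7770 m
Required I = P_cr·L_e²/(π²E) = 3.920×10^5 × 0.7770² / (π² × 1.06×10^11) = 2.262×10^-7 m⁴
I_req = 2.262×10^5 mm⁴
Solid square: I = a⁴/12  ⇒  a = (12I)^(1/4) = (12×2.262×10^5)^(1/4) = 40.6 mm

a ≈ 40.6 mm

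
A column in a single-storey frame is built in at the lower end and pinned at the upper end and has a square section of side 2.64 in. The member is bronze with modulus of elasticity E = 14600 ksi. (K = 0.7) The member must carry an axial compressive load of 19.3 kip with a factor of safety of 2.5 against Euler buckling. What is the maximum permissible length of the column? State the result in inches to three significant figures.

I = a⁴/12 = 2.64⁴/12 = 4.048 in⁴
Required critical load P_cr = n·P = 2.5 × 19.3 = 48.25 kip = 4.825×10^4 lb
From P_cr = π²EI/(K·L)²:  L = (1/K)·√(π²EI/P_cr) = (1/0.7)·√(π²×1.46×10^7×4.048/4.825×10^4)
L = 157 in

L_max ≈ 157 in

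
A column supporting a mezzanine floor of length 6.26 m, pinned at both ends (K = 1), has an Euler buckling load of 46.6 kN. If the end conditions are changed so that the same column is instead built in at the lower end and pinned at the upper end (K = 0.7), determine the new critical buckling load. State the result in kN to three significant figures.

P_cr ∝ 1/K², so P_cr,new = P_cr,old × (K_old/K_new)² = 46.6 × (1/0.7)²
= 46.6 × 2.041 = 95.1 kN

P_cr ≈ 95.1 kN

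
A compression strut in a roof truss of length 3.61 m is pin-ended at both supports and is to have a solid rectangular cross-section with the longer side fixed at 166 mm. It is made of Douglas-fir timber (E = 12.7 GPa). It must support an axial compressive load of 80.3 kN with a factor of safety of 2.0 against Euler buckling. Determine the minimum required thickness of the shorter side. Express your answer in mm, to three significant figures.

Required P_cr = n·P = 2.0 × 80.3 = 160.6 kN
L_e = K·L = 1 × 3.61 = 3.610 m
Required I = P_cr·L_e²/(π²E) = 1.606×10^5 × 3.610² / (π² × 1.27×10^10) = 1.670×10^-5 m⁴
I_req = 1.670×10^7 mm⁴
Rectangle, weak axis: I_min = h·b³/12 with h = 166 mm fixed  ⇒  b = (12I/h)^(1/3) = 106 mm

b ≈ 106 mm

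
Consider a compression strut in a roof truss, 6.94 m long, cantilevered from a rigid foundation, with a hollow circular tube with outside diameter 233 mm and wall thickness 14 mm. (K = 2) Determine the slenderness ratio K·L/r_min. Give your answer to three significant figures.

λ ≈ 179

Inner diameter d_i = 233 − 2×14 = 205.0 mm
I = π(d_o⁴ − d_i⁴)/64 = π(233⁴ − 205.0⁴)/64 = 5.798×10^7 mm⁴
A = 9.632×10^3 mm²;  r_min = √(I/A) = √(5.798×10^7/9.632×10^3) = 77.59 mm
L_e = K·L = 2 × 6.94 m = 13.88 m = 13880 mm
λ = L_e / r_min = 13880 / 77.59 = 179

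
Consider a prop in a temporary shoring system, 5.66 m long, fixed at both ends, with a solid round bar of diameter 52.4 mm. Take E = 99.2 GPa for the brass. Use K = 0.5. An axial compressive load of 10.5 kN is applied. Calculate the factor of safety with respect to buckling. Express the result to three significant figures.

n ≈ 4.31

I = πd⁴/64 = π×52.4⁴/64 = 3.701×10^5 mm⁴
I = 3.701×10^5 mm⁴ = 3.701×10^-7 m⁴
Effective length L_e = K·L = 0.5 × 5.66 = 2.830 m
P_cr = π²EI / L_e² = π² × 99.2×10⁹ × 3.701×10^-7 / 2.830² = 4.524×10^4 N
Factor of safety n = P_cr / P = 45.241 / 10.5 = 4.31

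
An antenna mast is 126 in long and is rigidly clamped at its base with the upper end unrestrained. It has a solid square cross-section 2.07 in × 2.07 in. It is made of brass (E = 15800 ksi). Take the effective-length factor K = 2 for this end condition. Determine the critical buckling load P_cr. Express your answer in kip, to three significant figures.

I = a⁴/12 = 2.07⁴/12 = 1.530 in⁴
Effective length L_e = K·L = 2 × 126 = 252.0 in
P_cr = π²EI / L_e² = π² × 15800×10³ × 1.530 / 252.0² = 3.757×10^3 lb

P_cr ≈ 3.76 kip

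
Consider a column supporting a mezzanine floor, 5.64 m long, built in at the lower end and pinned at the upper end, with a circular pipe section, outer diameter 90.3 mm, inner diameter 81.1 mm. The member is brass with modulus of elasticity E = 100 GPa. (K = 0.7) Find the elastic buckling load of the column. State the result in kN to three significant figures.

d_o = 90.3 mm, d_i = 81.1 mm
I = π(d_o⁴ − d_i⁴)/64 = π(90.3⁴ − 81.10⁴)/64 = 1.140×10^6 mm⁴
I = 1.140×10^6 mm⁴ = 1.140×10^-6 m⁴
Effective length L_e = K·L = 0.7 × 5.64 = 3.948 m
P_cr = π²EI / L_e² = π² × 100×10⁹ × 1.140×10^-6 / 3.948² = 7.220×10^4 N

P_cr ≈ 72.2 kN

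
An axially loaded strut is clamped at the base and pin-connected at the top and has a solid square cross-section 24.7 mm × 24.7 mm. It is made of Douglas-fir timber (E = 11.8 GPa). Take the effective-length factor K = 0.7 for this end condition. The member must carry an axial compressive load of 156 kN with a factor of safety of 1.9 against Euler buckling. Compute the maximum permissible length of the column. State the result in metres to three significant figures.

I = a⁴/12 = 24.7⁴/12 = 3.102×10^4 mm⁴
I = 3.102×10^-8 m⁴
Required critical load P_cr = n·P = 1.9 × 156 = 296.4 kN = 2.964×10^5 N
From P_cr = π²EI/(K·L)²:  L = (1/K)·√(π²EI/P_cr) = (1/0.7)·√(π²×1.18×10^10×3.102×10^-8/2.964×10^5)
L = 0.158 m

L_max ≈ 0.158 m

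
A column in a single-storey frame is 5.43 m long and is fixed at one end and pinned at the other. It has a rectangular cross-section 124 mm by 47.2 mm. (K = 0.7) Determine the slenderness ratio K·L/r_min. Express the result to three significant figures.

λ ≈ 279

Buckling occurs about the weak axis: I_min = h·b³/12 with b = 47.2 mm (the shorter side).
I_min = 124×47.2³/12 = 1.087×10^6 mm⁴
A = 5.853×10^3 mm²;  r_min = √(I/A) = √(1.087×10^6/5.853×10^3) = 13.63 mm
L_e = K·L = 0.7 × 5.43 m = 3.801 m = 3801.0 mm
λ = L_e / r_min = 3801.0 / 13.63 = 279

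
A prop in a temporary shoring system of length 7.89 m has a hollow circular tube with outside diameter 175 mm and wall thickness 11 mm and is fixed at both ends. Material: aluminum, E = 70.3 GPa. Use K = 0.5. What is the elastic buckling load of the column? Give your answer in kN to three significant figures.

Inner diameter d_i = 175 − 2×11 = 153.0 mm
I = π(d_o⁴ − d_i⁴)/64 = π(175⁴ − 153.0⁴)/64 = 1.914×10^7 mm⁴
I = 1.914×10^7 mm⁴ = 1.914×10^-5 m⁴
Effective length L_e = K·L = 0.5 × 7.89 = 3.945 m
P_cr = π²EI / L_e² = π² × 70.3×10⁹ × 1.914×10^-5 / 3.945² = 8.533×10^5 N

P_cr ≈ 853 kN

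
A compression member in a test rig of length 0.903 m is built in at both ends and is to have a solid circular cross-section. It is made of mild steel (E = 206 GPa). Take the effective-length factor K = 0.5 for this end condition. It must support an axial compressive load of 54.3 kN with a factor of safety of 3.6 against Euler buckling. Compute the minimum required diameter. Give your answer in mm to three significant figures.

d ≈ 25.1 mm

Required P_cr = n·P = 3.6 × 54.3 = 195.5 kN
L_e = K·L = 0.5 × 0.903 = 0.4515 m
Required I = P_cr·L_e²/(π²E) = 1.955×10^5 × 0.4515² / (π² × 2.06×10^11) = 1.960×10^-8 m⁴
I_req = 1.960×10^4 mm⁴
Solid circle: I = πd⁴/64  ⇒  d = (64I/π)^(1/4) = (64×1.960×10^4/π)^(1/4) = 25.1 mm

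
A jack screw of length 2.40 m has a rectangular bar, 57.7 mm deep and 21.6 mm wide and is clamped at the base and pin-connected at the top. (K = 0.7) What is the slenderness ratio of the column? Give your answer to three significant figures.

For a rectangle r_min = b/√12 = 21.6/√12 = 6.235 mm
L_e = K·L = 0.7 × 2.40 m = 1.680 m = 1680.0 mm
λ = L_e / r_min = 1680.0 / 6.235 = 269

λ ≈ 269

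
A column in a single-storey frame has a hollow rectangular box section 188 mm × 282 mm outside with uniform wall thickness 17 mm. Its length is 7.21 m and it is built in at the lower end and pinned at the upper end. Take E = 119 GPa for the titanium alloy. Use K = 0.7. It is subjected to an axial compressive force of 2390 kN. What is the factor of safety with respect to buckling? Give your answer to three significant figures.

n ≈ 1.56

Inner dimensions: h_i = 282 − 2×17 = 248.0 mm, b_i = 188 − 2×17 = 154.0 mm
Weak-axis I_min = (h_o·b_o³ − h_i·b_i³)/12 with b_o = 188, b_i = 154.0 mm (shorter outer/inner sides).
I_min = (282×188³ − 248.0×154.0³)/12 = 8.067×10^7 mm⁴
I = 8.067×10^7 mm⁴ = 8.067×10^-5 m⁴
Effective length L_e = K·L = 0.7 × 7.21 = 5.047 m
P_cr = π²EI / L_e² = π² × 119×10⁹ × 8.067×10^-5 / 5.047² = 3.720×10^6 N
Factor of safety n = P_cr / P = 3719.5 / 2390 = 1.56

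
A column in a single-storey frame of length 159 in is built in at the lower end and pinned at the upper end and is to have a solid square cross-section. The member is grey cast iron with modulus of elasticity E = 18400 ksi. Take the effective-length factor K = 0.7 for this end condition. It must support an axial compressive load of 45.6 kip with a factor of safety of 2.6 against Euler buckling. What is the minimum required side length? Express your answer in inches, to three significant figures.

a ≈ 3.14 in

Required P_cr = n·P = 2.6 × 45.6 = 118.6 kip
L_e = K·L = 0.7 × 159 = 111.3 in
Required I = P_cr·L_e²/(π²E) = 1.186×10^5 × 111.3² / (π² × 1.84×10^7) = 8.087 in⁴
Solid square: I = a⁴/12  ⇒  a = (12I)^(1/4) = (12×8.087)^(1/4) = 3.14 in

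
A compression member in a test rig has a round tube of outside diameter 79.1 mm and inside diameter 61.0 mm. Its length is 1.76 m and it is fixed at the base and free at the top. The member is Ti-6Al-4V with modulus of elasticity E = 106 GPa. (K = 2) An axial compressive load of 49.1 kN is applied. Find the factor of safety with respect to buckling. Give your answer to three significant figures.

d_o = 79.1 mm, d_i = 61.0 mm
I = π(d_o⁴ − d_i⁴)/64 = π(79.1⁴ − 61.00⁴)/64 = 1.242×10^6 mm⁴
I = 1.242×10^6 mm⁴ = 1.242×10^-6 m⁴
Effective length L_e = K·L = 2 × 1.76 = 3.520 m
P_cr = π²EI / L_e² = π² × 106×10⁹ × 1.242×10^-6 / 3.520² = 1.049×10^5 N
Factor of safety n = P_cr / P = 104.87 / 49.1 = 2.14

n ≈ 2.14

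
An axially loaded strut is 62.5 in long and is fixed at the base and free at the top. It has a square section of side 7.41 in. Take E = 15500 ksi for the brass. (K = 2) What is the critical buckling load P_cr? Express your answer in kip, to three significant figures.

P_cr ≈ 2460 kip

I = a⁴/12 = 7.41⁴/12 = 251.2 in⁴
Effective length L_e = K·L = 2 × 62.5 = 125.0 in
P_cr = π²EI / L_e² = π² × 15500×10³ × 251.2 / 125.0² = 2.460×10^6 lb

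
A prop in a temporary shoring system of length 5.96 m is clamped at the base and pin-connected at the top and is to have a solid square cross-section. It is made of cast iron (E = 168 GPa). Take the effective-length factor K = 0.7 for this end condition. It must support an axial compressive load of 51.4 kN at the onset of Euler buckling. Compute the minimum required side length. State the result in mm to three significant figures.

L_e = K·L = 0.7 × 5.96 = 4.172 m
Required I = P_cr·L_e²/(π²E) = 5.140×10^4 × 4.172² / (π² × 1.68×10^11) = 5.396×10^-7 m⁴
I_req = 5.396×10^5 mm⁴
Solid square: I = a⁴/12  ⇒  a = (12I)^(1/4) = (12×5.396×10^5)^(1/4) = 50.4 mm

a ≈ 50.4 mm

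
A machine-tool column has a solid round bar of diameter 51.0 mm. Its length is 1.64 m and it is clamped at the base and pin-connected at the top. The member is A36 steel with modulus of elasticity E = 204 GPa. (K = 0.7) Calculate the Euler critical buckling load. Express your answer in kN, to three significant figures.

P_cr ≈ 507 kN

I = πd⁴/64 = π×51.0⁴/64 = 3.321×10^5 mm⁴
I = 3.321×10^5 mm⁴ = 3.321×10^-7 m⁴
Effective length L_e = K·L = 0.7 × 1.64 = 1.148 m
P_cr = π²EI / L_e² = π² × 204×10⁹ × 3.321×10^-7 / 1.148² = 5.073×10^5 N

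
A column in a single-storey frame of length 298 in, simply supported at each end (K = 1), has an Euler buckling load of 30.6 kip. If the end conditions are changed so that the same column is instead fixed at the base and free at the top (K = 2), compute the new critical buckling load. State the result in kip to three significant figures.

P_cr ∝ 1/K², so P_cr,new = P_cr,old × (K_old/K_new)² = 30.6 × (1/2)²
= 30.6 × 0.2500 = 7.65 kip

P_cr ≈ 7.65 kip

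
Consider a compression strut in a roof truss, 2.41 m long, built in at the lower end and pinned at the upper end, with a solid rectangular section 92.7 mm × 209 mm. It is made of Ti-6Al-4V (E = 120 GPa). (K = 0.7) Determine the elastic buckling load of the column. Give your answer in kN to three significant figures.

Buckling occurs about the weak axis: I_min = h·b³/12 with b = 92.7 mm (the shorter side).
I_min = 209×92.7³/12 = 1.387×10^7 mm⁴
I = 1.387×10^7 mm⁴ = 1.387×10^-5 m⁴
Effective length L_e = K·L = 0.7 × 2.41 = 1.687 m
P_cr = π²EI / L_e² = π² × 120×10⁹ × 1.387×10^-5 / 1.687² = 5.774×10^6 N

P_cr ≈ 5770 kN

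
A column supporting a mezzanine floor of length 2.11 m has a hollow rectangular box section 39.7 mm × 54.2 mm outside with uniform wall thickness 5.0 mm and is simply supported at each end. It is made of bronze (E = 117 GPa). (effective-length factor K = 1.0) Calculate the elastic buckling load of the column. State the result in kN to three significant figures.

P_cr ≈ 48.3 kN

Inner dimensions: h_i = 54.2 − 2×5.0 = 44.20 mm, b_i = 39.7 − 2×5.0 = 29.70 mm
Weak-axis I_min = (h_o·b_o³ − h_i·b_i³)/12 with b_o = 39.7, b_i = 29.70 mm (shorter outer/inner sides).
I_min = (54.2×39.7³ − 44.20×29.70³)/12 = 1.861×10^5 mm⁴
I = 1.861×10^5 mm⁴ = 1.861×10^-7 m⁴
Effective length L_e = K·L = 1 × 2.11 = 2.110 m
P_cr = π²EI / L_e² = π² × 117×10⁹ × 1.861×10^-7 / 2.110² = 4.827×10^4 N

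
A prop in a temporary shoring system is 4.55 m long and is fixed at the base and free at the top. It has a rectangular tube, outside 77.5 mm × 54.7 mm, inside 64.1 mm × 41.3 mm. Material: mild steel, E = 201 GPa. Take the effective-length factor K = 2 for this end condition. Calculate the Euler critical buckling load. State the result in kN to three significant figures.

P_cr ≈ 16.3 kN

Weak-axis I_min = (h_o·b_o³ − h_i·b_i³)/12 with b_o = 54.7, b_i = 41.30 mm (shorter outer/inner sides).
I_min = (77.5×54.7³ − 64.10×41.30³)/12 = 6.807×10^5 mm⁴
I = 6.807×10^5 mm⁴ = 6.807×10^-7 m⁴
Effective length L_e = K·L = 2 × 4.55 = 9.100 m
P_cr = π²EI / L_e² = π² × 201×10⁹ × 6.807×10^-7 / 9.100² = 1.631×10^4 N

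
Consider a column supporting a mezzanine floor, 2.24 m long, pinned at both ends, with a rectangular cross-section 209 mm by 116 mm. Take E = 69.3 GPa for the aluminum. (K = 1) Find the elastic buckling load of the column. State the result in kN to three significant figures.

P_cr ≈ 3710 kN

Buckling occurs about the weak axis: I_min = h·b³/12 with b = 116 mm (the shorter side).
I_min = 209×116³/12 = 2.719×10^7 mm⁴
I = 2.719×10^7 mm⁴ = 2.719×10^-5 m⁴
Effective length L_e = K·L = 1 × 2.24 = 2.240 m
P_cr = π²EI / L_e² = π² × 69.3×10⁹ × 2.719×10^-5 / 2.240² = 3.706×10^6 N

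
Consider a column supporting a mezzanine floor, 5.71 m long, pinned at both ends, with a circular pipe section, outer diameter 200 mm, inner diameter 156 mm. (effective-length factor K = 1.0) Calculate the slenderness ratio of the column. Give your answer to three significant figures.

λ ≈ 90.0

d_o = 200 mm, d_i = 156 mm
I = π(d_o⁴ − d_i⁴)/64 = π(200⁴ − 156.0⁴)/64 = 4.947×10^7 mm⁴
A = 1.230×10^4 mm²;  r_min = √(I/A) = √(4.947×10^7/1.230×10^4) = 63.41 mm
L_e = K·L = 1 × 5.71 m = 5.710 m = 5710.0 mm
λ = L_e / r_min = 5710.0 / 63.41 = 90.0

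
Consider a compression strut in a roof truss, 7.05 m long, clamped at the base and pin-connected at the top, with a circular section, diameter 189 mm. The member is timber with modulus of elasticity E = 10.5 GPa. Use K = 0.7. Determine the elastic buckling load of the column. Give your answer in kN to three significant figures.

I = πd⁴/64 = π×189⁴/64 = 6.264×10^7 mm⁴
I = 6.264×10^7 mm⁴ = 6.264×10^-5 m⁴
Effective length L_e = K·L = 0.7 × 7.05 = 4.935 m
P_cr = π²EI / L_e² = π² × 10.5×10⁹ × 6.264×10^-5 / 4.935² = 2.665×10^5 N

P_cr ≈ 267 kN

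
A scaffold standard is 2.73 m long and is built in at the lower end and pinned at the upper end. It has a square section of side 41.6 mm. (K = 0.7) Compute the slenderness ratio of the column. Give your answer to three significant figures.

For a square r = a/√12 = 41.6/√12 = 12.01 mm
L_e = K·L = 0.7 × 2.73 m = 1.911 m = 1911.0 mm
λ = L_e / r_min = 1911.0 / 12.01 = 159

λ ≈ 159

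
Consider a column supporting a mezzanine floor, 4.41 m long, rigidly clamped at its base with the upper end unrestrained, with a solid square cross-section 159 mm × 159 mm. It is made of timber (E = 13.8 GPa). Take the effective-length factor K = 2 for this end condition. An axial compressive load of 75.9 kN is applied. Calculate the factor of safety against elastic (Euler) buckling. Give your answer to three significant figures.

I = a⁴/12 = 159⁴/12 = 5.326×10^7 mm⁴
I = 5.326×10^7 mm⁴ = 5.326×10^-5 m⁴
Effective length L_e = K·L = 2 × 4.41 = 8.820 m
P_cr = π²EI / L_e² = π² × 13.8×10⁹ × 5.326×10^-5 / 8.820² = 9.325×10^4 N
Factor of safety n = P_cr / P = 93.250 / 75.9 = 1.23

n ≈ 1.23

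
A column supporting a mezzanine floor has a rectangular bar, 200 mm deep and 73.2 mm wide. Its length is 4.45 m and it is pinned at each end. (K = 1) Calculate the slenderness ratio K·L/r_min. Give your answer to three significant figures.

λ ≈ 211

For a rectangle r_min = b/√12 = 73.2/√12 = 21.13 mm
L_e = K·L = 1 × 4.45 m = 4.450 m = 4450.0 mm
λ = L_e / r_min = 4450.0 / 21.13 = 211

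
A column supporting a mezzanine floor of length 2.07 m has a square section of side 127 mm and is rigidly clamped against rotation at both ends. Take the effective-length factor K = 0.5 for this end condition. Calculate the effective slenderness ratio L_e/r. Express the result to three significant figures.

I = a⁴/12 = 127⁴/12 = 2.168×10^7 mm⁴
A = 1.613×10^4 mm²;  r_min = √(I/A) = √(2.168×10^7/1.613×10^4) = 36.66 mm
L_e = K·L = 0.5 × 2.07 m = 1.035 m = 1035.0 mm
λ = L_e / r_min = 1035.0 / 36.66 = 28.2

λ ≈ 28.2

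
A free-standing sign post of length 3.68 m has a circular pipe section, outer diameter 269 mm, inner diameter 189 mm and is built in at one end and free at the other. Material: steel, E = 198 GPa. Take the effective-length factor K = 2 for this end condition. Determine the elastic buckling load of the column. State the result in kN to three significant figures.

d_o = 269 mm, d_i = 189 mm
I = π(d_o⁴ − d_i⁴)/64 = π(269⁴ − 189.0⁴)/64 = 1.944×10^8 mm⁴
I = 1.944×10^8 mm⁴ = 1.944×10^-4 m⁴
Effective length L_e = K·L = 2 × 3.68 = 7.360 m
P_cr = π²EI / L_e² = π² × 198×10⁹ × 1.944×10^-4 / 7.360² = 7.013×10^6 N

P_cr ≈ 7010 kN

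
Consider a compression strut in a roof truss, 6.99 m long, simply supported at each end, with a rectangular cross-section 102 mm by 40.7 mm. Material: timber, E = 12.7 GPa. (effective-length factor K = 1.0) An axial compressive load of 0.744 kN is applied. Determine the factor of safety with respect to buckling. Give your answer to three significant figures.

n ≈ 1.98

Buckling occurs about the weak axis: I_min = h·b³/12 with b = 40.7 mm (the shorter side).
I_min = 102×40.7³/12 = 5.731×10^5 mm⁴
I = 5.731×10^5 mm⁴ = 5.731×10^-7 m⁴
Effective length L_e = K·L = 1 × 6.99 = 6.990 m
P_cr = π²EI / L_e² = π² × 12.7×10⁹ × 5.731×10^-7 / 6.990² = 1.470×10^3 N
Factor of safety n = P_cr / P = 1.4701 / 0.744 = 1.98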